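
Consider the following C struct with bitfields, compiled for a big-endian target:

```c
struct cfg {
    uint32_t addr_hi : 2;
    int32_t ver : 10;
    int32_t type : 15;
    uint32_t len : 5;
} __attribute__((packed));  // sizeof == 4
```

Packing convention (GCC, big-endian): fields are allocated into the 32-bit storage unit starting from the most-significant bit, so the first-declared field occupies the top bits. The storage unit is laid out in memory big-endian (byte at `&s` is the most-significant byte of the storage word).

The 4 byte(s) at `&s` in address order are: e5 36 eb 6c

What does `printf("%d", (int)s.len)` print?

12

[0]=0xe5 [1]=0x36 [2]=0xeb [3]=0x6c (big-endian) → word 0xe536eb6c
addr_hi:2 @ bit 30 → (0xe536eb6c>>30)&0x3 = 0x3
ver:10 @ bit 20 → (0xe536eb6c>>20)&0x3ff = 0x253
type:15 @ bit 5 → (0xe536eb6c>>5)&0x7fff = 0x375b
len:5 @ bit 0 → (0xe536eb6c>>0)&0x1f = 0xc  ←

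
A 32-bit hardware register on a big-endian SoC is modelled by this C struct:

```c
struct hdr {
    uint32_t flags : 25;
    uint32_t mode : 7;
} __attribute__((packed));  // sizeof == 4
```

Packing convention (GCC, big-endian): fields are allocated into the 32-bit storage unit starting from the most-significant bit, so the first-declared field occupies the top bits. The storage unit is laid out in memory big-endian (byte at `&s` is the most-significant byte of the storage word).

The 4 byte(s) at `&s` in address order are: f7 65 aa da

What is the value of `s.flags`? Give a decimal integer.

[0]=0xf7 [1]=0x65 [2]=0xaa [3]=0xda (big-endian) → word 0xf765aada
flags:25 @ bit 7 → (0xf765aada>>7)&0x1ffffff = 0x1eecb55  ←
mode:7 @ bit 0 → (0xf765aada>>0)&0x7f = 0x5a

32426837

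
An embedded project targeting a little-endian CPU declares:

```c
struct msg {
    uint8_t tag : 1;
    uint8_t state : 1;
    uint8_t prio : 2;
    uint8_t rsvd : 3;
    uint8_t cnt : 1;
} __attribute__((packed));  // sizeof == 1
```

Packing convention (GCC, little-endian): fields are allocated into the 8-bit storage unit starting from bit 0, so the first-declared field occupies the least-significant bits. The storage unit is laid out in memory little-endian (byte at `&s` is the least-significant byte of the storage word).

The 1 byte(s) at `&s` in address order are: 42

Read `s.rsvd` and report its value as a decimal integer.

4

[0]=0x42 (little-endian) → word 0x42
tag:1 @ bit 0 → (0x42>>0)&0x1 = 0x0
state:1 @ bit 1 → (0x42>>1)&0x1 = 0x1
prio:2 @ bit 2 → (0x42>>2)&0x3 = 0x0
rsvd:3 @ bit 4 → (0x42>>4)&0x7 = 0x4  ←
cnt:1 @ bit 7 → (0x42>>7)&0x1 = 0x0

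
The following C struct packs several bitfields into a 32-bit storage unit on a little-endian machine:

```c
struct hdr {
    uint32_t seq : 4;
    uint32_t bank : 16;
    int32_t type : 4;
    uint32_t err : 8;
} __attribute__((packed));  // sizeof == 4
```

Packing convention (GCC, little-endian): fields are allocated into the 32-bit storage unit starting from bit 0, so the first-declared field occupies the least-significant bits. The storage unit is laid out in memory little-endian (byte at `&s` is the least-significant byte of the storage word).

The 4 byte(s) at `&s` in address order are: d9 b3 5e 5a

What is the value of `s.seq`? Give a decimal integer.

[0]=0xd9 [1]=0xb3 [2]=0x5e [3]=0x5a (little-endian) → word 0x5a5eb3d9
seq:4 @ bit 0 → (0x5a5eb3d9>>0)&0xf = 0x9  ←
bank:16 @ bit 4 → (0x5a5eb3d9>>4)&0xffff = 0xeb3d
type:4 @ bit 20 → (0x5a5eb3d9>>20)&0xf = 0x5
err:8 @ bit 24 → (0x5a5eb3d9>>24)&0xff = 0x5a

9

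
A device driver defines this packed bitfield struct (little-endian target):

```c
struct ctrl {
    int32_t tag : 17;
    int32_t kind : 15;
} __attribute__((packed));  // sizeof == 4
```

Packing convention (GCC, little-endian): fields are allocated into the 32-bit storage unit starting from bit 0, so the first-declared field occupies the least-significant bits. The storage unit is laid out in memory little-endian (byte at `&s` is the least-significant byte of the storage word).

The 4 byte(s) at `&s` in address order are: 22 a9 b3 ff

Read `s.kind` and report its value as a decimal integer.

-39

[0]=0x22 [1]=0xa9 [2]=0xb3 [3]=0xff (little-endian) → word 0xffb3a922
tag:17 @ bit 0 → (0xffb3a922>>0)&0x1ffff = 0x1a922
kind:15 @ bit 17 → (0xffb3a922>>17)&0x7fff = 0x7fd9  ←
kind signed 15b, MSB=1: 32729 - 32768 = -39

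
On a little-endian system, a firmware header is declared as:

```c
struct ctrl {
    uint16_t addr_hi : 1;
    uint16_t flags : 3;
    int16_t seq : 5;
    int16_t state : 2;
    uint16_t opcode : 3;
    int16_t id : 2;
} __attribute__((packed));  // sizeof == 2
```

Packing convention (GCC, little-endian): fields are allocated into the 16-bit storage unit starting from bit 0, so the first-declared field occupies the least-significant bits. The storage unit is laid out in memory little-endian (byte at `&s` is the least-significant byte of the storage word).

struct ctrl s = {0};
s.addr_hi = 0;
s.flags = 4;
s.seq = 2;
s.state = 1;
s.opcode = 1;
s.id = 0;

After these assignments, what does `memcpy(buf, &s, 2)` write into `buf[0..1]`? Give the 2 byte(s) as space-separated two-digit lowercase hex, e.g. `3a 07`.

[0+:1] addr_hi=0 & 0x1 = 0x0; word=0x0000
[1+:3] flags=4 & 0x7 = 0x4; word=0x0008
[4+:5] seq=2 & 0x1f = 0x2; word=0x0028
[9+:2] state=1 & 0x3 = 0x1; word=0x0228
[11+:3] opcode=1 & 0x7 = 0x1; word=0x0a28
[14+:2] id=0 & 0x3 = 0x0; word=0x0a28
word = 0x0a28 → little-endian bytes:
  [0]=0x28  [1]=0x0a

28 0a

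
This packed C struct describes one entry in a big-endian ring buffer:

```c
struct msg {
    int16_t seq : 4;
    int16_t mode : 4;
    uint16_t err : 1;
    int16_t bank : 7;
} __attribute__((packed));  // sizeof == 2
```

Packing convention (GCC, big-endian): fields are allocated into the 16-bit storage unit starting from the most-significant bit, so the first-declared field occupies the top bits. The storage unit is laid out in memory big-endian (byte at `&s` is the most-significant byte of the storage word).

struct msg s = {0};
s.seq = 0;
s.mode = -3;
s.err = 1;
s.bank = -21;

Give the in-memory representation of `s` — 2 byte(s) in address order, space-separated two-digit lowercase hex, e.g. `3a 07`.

seq:4 = 0 → 0x0 << 12 → word 0x0000
mode:4 = -3 → 0xd << 8 → word 0x0d00
err:1 = 1 → 0x1 << 7 → word 0x0d80
bank:7 = -21 → 0x6b << 0 → word 0x0deb
word = 0x0deb → big-endian bytes:
  [0]=0x0d  [1]=0xeb

0d eb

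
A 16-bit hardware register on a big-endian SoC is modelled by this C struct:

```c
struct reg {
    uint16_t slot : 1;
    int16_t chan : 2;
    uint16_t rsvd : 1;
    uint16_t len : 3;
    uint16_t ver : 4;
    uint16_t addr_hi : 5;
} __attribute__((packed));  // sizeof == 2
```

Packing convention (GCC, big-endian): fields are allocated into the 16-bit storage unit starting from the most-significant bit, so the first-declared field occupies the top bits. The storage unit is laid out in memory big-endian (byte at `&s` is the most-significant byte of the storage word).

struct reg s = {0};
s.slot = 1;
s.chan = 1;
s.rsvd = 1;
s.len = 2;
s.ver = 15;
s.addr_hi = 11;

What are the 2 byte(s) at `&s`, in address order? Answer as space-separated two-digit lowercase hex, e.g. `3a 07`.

slot:1 = 1 → 0x1 << 15 → word 0x8000
chan:2 = 1 → 0x1 << 13 → word 0xa000
rsvd:1 = 1 → 0x1 << 12 → word 0xb000
len:3 = 2 → 0x2 << 9 → word 0xb400
ver:4 = 15 → 0xf << 5 → word 0xb5e0
addr_hi:5 = 11 → 0xb << 0 → word 0xb5eb
word = 0xb5eb → big-endian bytes:
  [0]=0xb5  [1]=0xeb

b5 eb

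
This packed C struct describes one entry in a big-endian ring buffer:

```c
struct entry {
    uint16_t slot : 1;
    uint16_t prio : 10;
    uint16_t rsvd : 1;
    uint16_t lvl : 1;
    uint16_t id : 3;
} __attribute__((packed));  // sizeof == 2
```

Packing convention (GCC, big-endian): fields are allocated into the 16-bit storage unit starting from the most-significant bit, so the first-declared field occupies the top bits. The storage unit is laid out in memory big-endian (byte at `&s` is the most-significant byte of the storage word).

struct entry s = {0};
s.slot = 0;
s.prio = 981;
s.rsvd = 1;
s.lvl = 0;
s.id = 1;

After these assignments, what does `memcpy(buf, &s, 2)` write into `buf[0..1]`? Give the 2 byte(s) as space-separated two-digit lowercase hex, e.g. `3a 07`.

slot (1b) val=0 bits=0x0 at bit 15: 0x0000
prio (10b) val=981 bits=0x3d5 at bit 5: 0x7aa0
rsvd (1b) val=1 bits=0x1 at bit 4: 0x7ab0
lvl (1b) val=0 bits=0x0 at bit 3: 0x7ab0
id (3b) val=1 bits=0x1 at bit 0: 0x7ab1
word = 0x7ab1 → big-endian bytes:
  [0]=0x7a  [1]=0xb1

7a b1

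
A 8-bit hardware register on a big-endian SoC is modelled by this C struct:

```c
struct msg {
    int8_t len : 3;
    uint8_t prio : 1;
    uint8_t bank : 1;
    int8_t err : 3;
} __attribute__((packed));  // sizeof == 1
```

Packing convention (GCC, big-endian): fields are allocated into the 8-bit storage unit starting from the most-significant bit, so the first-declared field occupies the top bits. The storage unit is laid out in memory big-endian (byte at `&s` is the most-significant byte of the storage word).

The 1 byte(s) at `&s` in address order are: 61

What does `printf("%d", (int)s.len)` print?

3

[0]=0x61 (big-endian) → word 0x61
len [5+:3] = (word>>5) & 0x7 = 3  ←
prio [4+:1] = (word>>4) & 0x1 = 0
bank [3+:1] = (word>>3) & 0x1 = 0
err [0+:3] = (word>>0) & 0x7 = 1
len signed 3b, MSB=0: value = 3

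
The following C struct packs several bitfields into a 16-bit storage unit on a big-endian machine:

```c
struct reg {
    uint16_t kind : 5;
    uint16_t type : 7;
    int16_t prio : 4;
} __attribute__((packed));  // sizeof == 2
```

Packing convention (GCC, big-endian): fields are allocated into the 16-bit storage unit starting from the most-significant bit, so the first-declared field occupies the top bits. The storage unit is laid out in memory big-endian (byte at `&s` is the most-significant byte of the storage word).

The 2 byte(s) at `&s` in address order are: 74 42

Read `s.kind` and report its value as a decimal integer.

14

[0]=0x74 [1]=0x42 (big-endian) → word 0x7442
kind:5 @ bit 11 → (0x7442>>11)&0x1f = 0xe  ←
type:7 @ bit 4 → (0x7442>>4)&0x7f = 0x44
prio:4 @ bit 0 → (0x7442>>0)&0xf = 0x2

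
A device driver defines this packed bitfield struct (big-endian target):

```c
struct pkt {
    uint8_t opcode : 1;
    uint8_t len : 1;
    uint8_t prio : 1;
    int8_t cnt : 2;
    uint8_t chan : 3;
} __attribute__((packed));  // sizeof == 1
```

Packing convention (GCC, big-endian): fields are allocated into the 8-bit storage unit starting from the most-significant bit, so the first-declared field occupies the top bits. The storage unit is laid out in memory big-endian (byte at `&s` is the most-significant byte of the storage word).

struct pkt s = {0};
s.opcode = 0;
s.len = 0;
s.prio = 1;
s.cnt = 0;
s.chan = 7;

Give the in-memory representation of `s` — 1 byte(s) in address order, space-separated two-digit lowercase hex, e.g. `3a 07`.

[7+:1] opcode=0 & 0x1 = 0x0; word=0x00
[6+:1] len=0 & 0x1 = 0x0; word=0x00
[5+:1] prio=1 & 0x1 = 0x1; word=0x20
[3+:2] cnt=0 & 0x3 = 0x0; word=0x20
[0+:3] chan=7 & 0x7 = 0x7; word=0x27
word = 0x27 → big-endian bytes:
  [0]=0x27

27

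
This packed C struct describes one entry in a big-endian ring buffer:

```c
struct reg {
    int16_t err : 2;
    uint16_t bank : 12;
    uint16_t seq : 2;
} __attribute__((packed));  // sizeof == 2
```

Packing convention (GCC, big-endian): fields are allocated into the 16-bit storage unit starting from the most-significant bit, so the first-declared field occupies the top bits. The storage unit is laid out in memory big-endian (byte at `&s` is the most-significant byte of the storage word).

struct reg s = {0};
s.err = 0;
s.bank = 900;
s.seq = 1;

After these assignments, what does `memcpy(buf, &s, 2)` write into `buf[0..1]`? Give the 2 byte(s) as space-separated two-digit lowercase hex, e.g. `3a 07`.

[14+:2] err=0 & 0x3 = 0x0; word=0x0000
[2+:12] bank=900 & 0xfff = 0x384; word=0x0e10
[0+:2] seq=1 & 0x3 = 0x1; word=0x0e11
word = 0x0e11 → big-endian bytes:
  [0]=0x0e  [1]=0x11

0e 11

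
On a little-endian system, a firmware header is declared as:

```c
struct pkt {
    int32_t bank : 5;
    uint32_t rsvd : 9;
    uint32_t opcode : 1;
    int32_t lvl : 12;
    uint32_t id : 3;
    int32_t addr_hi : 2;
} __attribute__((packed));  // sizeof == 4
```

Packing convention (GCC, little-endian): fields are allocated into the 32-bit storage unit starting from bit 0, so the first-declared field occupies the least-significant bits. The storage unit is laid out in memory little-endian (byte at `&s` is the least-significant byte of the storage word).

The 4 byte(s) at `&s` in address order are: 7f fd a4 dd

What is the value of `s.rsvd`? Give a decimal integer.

491

[0]=0x7f [1]=0xfd [2]=0xa4 [3]=0xdd (little-endian) → word 0xdda4fd7f
bank:5 @ bit 0 → (0xdda4fd7f>>0)&0x1f = 0x1f
rsvd:9 @ bit 5 → (0xdda4fd7f>>5)&0x1ff = 0x1eb  ←
opcode:1 @ bit 14 → (0xdda4fd7f>>14)&0x1 = 0x1
lvl:12 @ bit 15 → (0xdda4fd7f>>15)&0xfff = 0xb49
id:3 @ bit 27 → (0xdda4fd7f>>27)&0x7 = 0x3
addr_hi:2 @ bit 30 → (0xdda4fd7f>>30)&0x3 = 0x3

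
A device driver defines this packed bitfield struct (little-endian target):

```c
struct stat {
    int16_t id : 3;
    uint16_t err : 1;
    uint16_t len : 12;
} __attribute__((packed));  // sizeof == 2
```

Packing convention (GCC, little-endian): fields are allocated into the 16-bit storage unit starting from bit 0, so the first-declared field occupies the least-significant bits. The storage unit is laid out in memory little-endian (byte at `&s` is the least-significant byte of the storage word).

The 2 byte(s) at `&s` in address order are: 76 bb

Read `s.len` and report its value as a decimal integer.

[0]=0x76 [1]=0xbb (little-endian) → word 0xbb76
id:3 @ bit 0 → (0xbb76>>0)&0x7 = 0x6
err:1 @ bit 3 → (0xbb76>>3)&0x1 = 0x0
len:12 @ bit 4 → (0xbb76>>4)&0xfff = 0xbb7  ←

2999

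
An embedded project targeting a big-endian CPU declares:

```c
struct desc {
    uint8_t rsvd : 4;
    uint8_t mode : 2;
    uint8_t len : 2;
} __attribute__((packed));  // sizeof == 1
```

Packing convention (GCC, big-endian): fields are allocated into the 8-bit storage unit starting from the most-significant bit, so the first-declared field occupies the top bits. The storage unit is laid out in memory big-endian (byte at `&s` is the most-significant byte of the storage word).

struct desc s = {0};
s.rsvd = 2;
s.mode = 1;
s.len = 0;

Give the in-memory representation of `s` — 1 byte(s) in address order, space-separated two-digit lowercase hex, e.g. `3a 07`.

24

[4+:4] rsvd=2 & 0xf = 0x2; word=0x20
[2+:2] mode=1 & 0x3 = 0x1; word=0x24
[0+:2] len=0 & 0x3 = 0x0; word=0x24
word = 0x24 → big-endian bytes:
  [0]=0x24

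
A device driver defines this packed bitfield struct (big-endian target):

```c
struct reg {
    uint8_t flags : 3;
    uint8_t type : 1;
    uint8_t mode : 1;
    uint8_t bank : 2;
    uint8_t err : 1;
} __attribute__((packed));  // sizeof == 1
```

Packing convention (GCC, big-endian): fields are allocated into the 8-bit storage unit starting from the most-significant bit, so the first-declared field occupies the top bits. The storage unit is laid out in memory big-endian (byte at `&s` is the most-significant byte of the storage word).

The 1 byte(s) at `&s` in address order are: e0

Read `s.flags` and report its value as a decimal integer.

7

[0]=0xe0 (big-endian) → word 0xe0
flags:3 @ bit 5 → (0xe0>>5)&0x7 = 0x7  ←
type:1 @ bit 4 → (0xe0>>4)&0x1 = 0x0
mode:1 @ bit 3 → (0xe0>>3)&0x1 = 0x0
bank:2 @ bit 1 → (0xe0>>1)&0x3 = 0x0
err:1 @ bit 0 → (0xe0>>0)&0x1 = 0x0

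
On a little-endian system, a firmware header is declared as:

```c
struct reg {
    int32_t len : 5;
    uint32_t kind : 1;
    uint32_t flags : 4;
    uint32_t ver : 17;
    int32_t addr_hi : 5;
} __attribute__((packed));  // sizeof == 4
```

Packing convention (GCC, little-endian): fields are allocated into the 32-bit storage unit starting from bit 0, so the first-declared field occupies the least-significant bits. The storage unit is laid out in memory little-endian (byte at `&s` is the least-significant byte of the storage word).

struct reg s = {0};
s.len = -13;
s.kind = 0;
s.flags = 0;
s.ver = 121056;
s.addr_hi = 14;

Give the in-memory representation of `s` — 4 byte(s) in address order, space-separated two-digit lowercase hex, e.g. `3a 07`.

[0+:5] len=-13 & 0x1f = 0x13; word=0x00000013
[5+:1] kind=0 & 0x1 = 0x0; word=0x00000013
[6+:4] flags=0 & 0xf = 0x0; word=0x00000013
[10+:17] ver=121056 & 0x1ffff = 0x1d8e0; word=0x07638013
[27+:5] addr_hi=14 & 0x1f = 0xe; word=0x77638013
word = 0x77638013 → little-endian bytes:
  [0]=0x13  [1]=0x80  [2]=0x63  [3]=0x77

13 80 63 77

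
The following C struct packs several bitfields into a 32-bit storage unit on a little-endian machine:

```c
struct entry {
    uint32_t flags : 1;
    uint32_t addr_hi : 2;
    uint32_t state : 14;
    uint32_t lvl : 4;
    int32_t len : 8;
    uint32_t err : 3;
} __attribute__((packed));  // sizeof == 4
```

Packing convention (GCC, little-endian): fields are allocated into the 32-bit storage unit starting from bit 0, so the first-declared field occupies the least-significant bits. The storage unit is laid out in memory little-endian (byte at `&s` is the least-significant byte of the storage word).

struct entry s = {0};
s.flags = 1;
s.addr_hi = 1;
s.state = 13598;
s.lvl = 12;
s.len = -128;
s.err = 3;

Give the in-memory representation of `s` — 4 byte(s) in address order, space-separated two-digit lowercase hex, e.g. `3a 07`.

f3 a8 19 70

flags:1 = 1 → 0x1 << 0 → word 0x00000001
addr_hi:2 = 1 → 0x1 << 1 → word 0x00000003
state:14 = 13598 → 0x351e << 3 → word 0x0001a8f3
lvl:4 = 12 → 0xc << 17 → word 0x0019a8f3
len:8 = -128 → 0x80 << 21 → word 0x1019a8f3
err:3 = 3 → 0x3 << 29 → word 0x7019a8f3
word = 0x7019a8f3 → little-endian bytes:
  [0]=0xf3  [1]=0xa8  [2]=0x19  [3]=0x70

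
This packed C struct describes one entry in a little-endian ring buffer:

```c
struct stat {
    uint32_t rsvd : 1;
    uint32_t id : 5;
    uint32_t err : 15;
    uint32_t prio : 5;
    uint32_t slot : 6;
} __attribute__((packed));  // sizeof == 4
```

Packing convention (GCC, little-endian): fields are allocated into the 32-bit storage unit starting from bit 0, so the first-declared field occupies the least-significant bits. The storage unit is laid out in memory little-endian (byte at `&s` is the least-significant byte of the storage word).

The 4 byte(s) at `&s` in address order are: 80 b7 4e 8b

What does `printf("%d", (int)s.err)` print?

[0]=0x80 [1]=0xb7 [2]=0x4e [3]=0x8b (little-endian) → word 0x8b4eb780
rsvd:1 @ bit 0 → (0x8b4eb780>>0)&0x1 = 0x0
id:5 @ bit 1 → (0x8b4eb780>>1)&0x1f = 0x0
err:15 @ bit 6 → (0x8b4eb780>>6)&0x7fff = 0x3ade  ←
prio:5 @ bit 21 → (0x8b4eb780>>21)&0x1f = 0x1a
slot:6 @ bit 26 → (0x8b4eb780>>26)&0x3f = 0x22

15070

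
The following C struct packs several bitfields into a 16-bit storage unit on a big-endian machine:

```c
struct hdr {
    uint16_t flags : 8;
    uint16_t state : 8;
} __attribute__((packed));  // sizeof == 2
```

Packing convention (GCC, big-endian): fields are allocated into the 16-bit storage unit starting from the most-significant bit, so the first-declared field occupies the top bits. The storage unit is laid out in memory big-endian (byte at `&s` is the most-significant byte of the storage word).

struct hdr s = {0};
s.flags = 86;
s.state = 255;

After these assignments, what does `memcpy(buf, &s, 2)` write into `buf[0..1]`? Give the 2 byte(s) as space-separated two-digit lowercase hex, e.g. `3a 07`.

56 ff

[8+:8] flags=86 & 0xff = 0x56; word=0x5600
[0+:8] state=255 & 0xff = 0xff; word=0x56ff
word = 0x56ff → big-endian bytes:
  [0]=0x56  [1]=0xff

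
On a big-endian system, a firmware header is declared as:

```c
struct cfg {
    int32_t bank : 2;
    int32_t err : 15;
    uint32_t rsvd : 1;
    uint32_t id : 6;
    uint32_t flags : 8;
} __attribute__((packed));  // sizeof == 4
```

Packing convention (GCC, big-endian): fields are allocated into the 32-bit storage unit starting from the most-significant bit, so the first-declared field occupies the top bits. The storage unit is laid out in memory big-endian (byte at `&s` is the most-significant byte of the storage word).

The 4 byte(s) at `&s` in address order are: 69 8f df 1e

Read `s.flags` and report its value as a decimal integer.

[0]=0x69 [1]=0x8f [2]=0xdf [3]=0x1e (big-endian) → word 0x698fdf1e
bank:2 @ bit 30 → (0x698fdf1e>>30)&0x3 = 0x1
err:15 @ bit 15 → (0x698fdf1e>>15)&0x7fff = 0x531f
rsvd:1 @ bit 14 → (0x698fdf1e>>14)&0x1 = 0x1
id:6 @ bit 8 → (0x698fdf1e>>8)&0x3f = 0x1f
flags:8 @ bit 0 → (0x698fdf1e>>0)&0xff = 0x1e  ←

30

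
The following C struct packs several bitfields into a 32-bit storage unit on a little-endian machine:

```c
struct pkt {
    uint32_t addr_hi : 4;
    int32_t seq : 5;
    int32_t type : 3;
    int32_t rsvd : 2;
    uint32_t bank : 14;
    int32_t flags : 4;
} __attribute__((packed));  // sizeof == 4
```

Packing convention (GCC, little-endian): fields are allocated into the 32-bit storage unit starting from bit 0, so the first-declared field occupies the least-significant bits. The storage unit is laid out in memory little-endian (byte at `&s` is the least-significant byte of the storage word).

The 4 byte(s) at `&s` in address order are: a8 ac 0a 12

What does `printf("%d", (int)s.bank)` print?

2090

[0]=0xa8 [1]=0xac [2]=0x0a [3]=0x12 (little-endian) → word 0x120aaca8
addr_hi:4 @ bit 0 → (0x120aaca8>>0)&0xf = 0x8
seq:5 @ bit 4 → (0x120aaca8>>4)&0x1f = 0xa
type:3 @ bit 9 → (0x120aaca8>>9)&0x7 = 0x6
rsvd:2 @ bit 12 → (0x120aaca8>>12)&0x3 = 0x2
bank:14 @ bit 14 → (0x120aaca8>>14)&0x3fff = 0x82a  ←
flags:4 @ bit 28 → (0x120aaca8>>28)&0xf = 0x1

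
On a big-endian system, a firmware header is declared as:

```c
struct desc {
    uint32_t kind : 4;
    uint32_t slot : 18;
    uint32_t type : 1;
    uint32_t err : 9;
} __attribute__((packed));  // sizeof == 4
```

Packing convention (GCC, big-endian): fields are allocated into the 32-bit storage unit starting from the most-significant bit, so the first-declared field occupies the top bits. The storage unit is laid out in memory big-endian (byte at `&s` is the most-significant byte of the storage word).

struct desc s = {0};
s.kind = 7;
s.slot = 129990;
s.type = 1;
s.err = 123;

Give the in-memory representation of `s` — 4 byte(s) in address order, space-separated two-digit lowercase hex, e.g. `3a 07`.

kind (4b) val=7 bits=0x7 at bit 28: 0x70000000
slot (18b) val=129990 bits=0x1fbc6 at bit 10: 0x77ef1800
type (1b) val=1 bits=0x1 at bit 9: 0x77ef1a00
err (9b) val=123 bits=0x7b at bit 0: 0x77ef1a7b
word = 0x77ef1a7b → big-endian bytes:
  [0]=0x77  [1]=0xef  [2]=0x1a  [3]=0x7b

77 ef 1a 7b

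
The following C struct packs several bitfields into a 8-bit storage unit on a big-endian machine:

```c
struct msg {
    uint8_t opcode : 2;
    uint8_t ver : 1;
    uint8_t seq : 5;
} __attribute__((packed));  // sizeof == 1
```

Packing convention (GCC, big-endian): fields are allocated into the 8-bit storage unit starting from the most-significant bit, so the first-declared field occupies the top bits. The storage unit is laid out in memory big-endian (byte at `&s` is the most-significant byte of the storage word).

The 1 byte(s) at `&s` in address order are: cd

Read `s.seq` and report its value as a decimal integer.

[0]=0xcd (big-endian) → word 0xcd
opcode [6+:2] = (word>>6) & 0x3 = 3
ver [5+:1] = (word>>5) & 0x1 = 0
seq [0+:5] = (word>>0) & 0x1f = 13  ←

13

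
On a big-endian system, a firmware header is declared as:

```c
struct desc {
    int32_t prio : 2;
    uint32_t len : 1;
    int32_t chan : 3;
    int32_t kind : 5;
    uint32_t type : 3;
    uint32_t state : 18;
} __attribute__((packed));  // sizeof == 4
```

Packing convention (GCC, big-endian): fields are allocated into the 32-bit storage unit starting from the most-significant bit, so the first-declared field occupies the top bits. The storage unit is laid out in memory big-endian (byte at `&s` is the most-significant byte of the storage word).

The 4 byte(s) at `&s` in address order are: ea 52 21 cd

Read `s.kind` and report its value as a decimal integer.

-14

[0]=0xea [1]=0x52 [2]=0x21 [3]=0xcd (big-endian) → word 0xea5221cd
prio [30+:2] = (word>>30) & 0x3 = 3
len [29+:1] = (word>>29) & 0x1 = 1
chan [26+:3] = (word>>26) & 0x7 = 2
kind [21+:5] = (word>>21) & 0x1f = 18  ←
type [18+:3] = (word>>18) & 0x7 = 4
state [0+:18] = (word>>0) & 0x3ffff = 139725
kind signed 5b, MSB=1: 18 - 32 = -14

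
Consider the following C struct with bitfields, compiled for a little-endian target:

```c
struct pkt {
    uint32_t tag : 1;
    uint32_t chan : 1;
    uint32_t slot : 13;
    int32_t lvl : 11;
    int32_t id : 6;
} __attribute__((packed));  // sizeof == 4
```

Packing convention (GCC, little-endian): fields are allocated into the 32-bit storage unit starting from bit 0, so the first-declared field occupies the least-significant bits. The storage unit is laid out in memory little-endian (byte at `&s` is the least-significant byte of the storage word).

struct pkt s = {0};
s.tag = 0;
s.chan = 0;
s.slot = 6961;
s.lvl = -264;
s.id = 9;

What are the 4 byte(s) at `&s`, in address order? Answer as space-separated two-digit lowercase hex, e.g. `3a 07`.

[0+:1] tag=0 & 0x1 = 0x0; word=0x00000000
[1+:1] chan=0 & 0x1 = 0x0; word=0x00000000
[2+:13] slot=6961 & 0x1fff = 0x1b31; word=0x00006cc4
[15+:11] lvl=-264 & 0x7ff = 0x6f8; word=0x037c6cc4
[26+:6] id=9 & 0x3f = 0x9; word=0x277c6cc4
word = 0x277c6cc4 → little-endian bytes:
  [0]=0xc4  [1]=0x6c  [2]=0x7c  [3]=0x27

c4 6c 7c 27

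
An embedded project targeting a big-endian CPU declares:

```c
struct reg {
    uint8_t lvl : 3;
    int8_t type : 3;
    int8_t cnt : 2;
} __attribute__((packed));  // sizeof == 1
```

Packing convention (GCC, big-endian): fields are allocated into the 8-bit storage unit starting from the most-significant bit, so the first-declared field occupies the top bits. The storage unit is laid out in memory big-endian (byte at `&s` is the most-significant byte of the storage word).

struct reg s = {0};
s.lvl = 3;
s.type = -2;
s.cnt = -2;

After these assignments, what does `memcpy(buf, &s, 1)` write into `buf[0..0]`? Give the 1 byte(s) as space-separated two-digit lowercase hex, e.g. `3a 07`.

lvl (3b) val=3 bits=0x3 at bit 5: 0x60
type (3b) val=-2 bits=0x6 at bit 2: 0x78
cnt (2b) val=-2 bits=0x2 at bit 0: 0x7a
word = 0x7a → big-endian bytes:
  [0]=0x7a

7a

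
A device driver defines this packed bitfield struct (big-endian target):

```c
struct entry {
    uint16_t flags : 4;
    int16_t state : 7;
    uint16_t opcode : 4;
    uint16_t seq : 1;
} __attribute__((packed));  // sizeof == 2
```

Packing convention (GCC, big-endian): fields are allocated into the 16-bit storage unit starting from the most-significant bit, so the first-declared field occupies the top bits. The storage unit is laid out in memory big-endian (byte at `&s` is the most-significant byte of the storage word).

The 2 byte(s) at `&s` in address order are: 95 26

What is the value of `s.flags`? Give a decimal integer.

9

[0]=0x95 [1]=0x26 (big-endian) → word 0x9526
flags:4 @ bit 12 → (0x9526>>12)&0xf = 0x9  ←
state:7 @ bit 5 → (0x9526>>5)&0x7f = 0x29
opcode:4 @ bit 1 → (0x9526>>1)&0xf = 0x3
seq:1 @ bit 0 → (0x9526>>0)&0x1 = 0x0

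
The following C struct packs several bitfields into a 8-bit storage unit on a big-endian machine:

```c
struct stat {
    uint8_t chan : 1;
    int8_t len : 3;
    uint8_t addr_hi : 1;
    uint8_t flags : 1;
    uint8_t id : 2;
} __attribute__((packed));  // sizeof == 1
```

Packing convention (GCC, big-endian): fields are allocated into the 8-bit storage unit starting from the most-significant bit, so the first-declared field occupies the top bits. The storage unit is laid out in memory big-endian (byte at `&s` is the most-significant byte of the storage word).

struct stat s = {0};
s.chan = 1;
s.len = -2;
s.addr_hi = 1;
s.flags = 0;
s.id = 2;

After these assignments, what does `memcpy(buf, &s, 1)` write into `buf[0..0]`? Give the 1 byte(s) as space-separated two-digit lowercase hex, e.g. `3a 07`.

chan (1b) val=1 bits=0x1 at bit 7: 0x80
len (3b) val=-2 bits=0x6 at bit 4: 0xe0
addr_hi (1b) val=1 bits=0x1 at bit 3: 0xe8
flags (1b) val=0 bits=0x0 at bit 2: 0xe8
id (2b) val=2 bits=0x2 at bit 0: 0xea
word = 0xea → big-endian bytes:
  [0]=0xea

ea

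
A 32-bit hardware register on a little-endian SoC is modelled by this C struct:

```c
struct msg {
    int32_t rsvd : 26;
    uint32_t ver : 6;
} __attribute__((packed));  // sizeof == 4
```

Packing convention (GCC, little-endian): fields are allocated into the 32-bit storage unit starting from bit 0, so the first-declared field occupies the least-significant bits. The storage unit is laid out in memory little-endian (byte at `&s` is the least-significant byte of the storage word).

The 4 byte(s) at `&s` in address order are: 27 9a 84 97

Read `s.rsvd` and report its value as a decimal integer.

-8087001

[0]=0x27 [1]=0x9a [2]=0x84 [3]=0x97 (little-endian) → word 0x97849a27
rsvd:26 @ bit 0 → (0x97849a27>>0)&0x3ffffff = 0x3849a27  ←
ver:6 @ bit 26 → (0x97849a27>>26)&0x3f = 0x25
rsvd signed 26b, MSB=1: 59021863 - 67108864 = -8087001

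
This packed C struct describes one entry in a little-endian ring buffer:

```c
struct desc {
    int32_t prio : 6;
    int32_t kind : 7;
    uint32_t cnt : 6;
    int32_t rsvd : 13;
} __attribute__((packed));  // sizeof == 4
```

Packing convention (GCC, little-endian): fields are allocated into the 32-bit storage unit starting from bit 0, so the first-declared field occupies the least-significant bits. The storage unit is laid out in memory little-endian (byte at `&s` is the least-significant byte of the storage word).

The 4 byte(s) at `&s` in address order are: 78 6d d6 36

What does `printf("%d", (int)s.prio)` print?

-8

[0]=0x78 [1]=0x6d [2]=0xd6 [3]=0x36 (little-endian) → word 0x36d66d78
prio:6 @ bit 0 → (0x36d66d78>>0)&0x3f = 0x38  ←
kind:7 @ bit 6 → (0x36d66d78>>6)&0x7f = 0x35
cnt:6 @ bit 13 → (0x36d66d78>>13)&0x3f = 0x33
rsvd:13 @ bit 19 → (0x36d66d78>>19)&0x1fff = 0x6da
prio signed 6b, MSB=1: 56 - 64 = -8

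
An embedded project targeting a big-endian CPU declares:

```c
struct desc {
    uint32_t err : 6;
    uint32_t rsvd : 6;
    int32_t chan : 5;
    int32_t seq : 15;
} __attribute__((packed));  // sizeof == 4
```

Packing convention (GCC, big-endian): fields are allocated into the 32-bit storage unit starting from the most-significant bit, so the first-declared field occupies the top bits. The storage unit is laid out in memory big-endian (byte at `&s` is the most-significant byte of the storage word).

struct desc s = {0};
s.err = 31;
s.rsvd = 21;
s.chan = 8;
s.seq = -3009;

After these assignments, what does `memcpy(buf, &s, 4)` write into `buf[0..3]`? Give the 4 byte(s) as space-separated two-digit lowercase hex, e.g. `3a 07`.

err:6 = 31 → 0x1f << 26 → word 0x7c000000
rsvd:6 = 21 → 0x15 << 20 → word 0x7d500000
chan:5 = 8 → 0x8 << 15 → word 0x7d540000
seq:15 = -3009 → 0x743f << 0 → word 0x7d54743f
word = 0x7d54743f → big-endian bytes:
  [0]=0x7d  [1]=0x54  [2]=0x74  [3]=0x3f

7d 54 74 3f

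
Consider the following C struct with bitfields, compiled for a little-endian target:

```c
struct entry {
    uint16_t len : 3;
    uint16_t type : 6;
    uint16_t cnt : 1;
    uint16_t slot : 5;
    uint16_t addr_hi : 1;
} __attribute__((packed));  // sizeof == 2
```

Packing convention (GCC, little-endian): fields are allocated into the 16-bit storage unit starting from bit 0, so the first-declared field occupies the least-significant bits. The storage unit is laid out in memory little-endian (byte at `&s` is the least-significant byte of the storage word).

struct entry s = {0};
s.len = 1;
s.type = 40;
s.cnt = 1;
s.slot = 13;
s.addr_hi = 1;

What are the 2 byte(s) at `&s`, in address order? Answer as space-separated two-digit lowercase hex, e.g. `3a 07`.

41 b7

len:3 = 1 → 0x1 << 0 → word 0x0001
type:6 = 40 → 0x28 << 3 → word 0x0141
cnt:1 = 1 → 0x1 << 9 → word 0x0341
slot:5 = 13 → 0xd << 10 → word 0x3741
addr_hi:1 = 1 → 0x1 << 15 → word 0xb741
word = 0xb741 → little-endian bytes:
  [0]=0x41  [1]=0xb7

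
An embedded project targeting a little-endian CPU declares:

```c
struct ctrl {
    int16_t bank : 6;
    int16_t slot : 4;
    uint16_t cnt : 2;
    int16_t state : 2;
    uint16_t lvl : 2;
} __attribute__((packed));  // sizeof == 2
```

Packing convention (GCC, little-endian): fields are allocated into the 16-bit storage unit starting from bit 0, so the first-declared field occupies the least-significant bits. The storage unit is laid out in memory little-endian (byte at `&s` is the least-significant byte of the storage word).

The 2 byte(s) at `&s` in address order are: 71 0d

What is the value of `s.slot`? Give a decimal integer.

5

[0]=0x71 [1]=0x0d (little-endian) → word 0x0d71
bank [0+:6] = (word>>0) & 0x3f = 49
slot [6+:4] = (word>>6) & 0xf = 5  ←
cnt [10+:2] = (word>>10) & 0x3 = 3
state [12+:2] = (word>>12) & 0x3 = 0
lvl [14+:2] = (word>>14) & 0x3 = 0
slot signed 4b, MSB=0: value = 5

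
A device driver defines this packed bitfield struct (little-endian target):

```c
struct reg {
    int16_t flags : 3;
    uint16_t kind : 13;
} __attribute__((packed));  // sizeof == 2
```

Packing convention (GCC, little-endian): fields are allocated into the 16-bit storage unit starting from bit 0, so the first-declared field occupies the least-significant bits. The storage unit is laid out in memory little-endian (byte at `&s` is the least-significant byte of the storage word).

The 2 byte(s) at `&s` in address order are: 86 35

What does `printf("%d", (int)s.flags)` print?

-2

[0]=0x86 [1]=0x35 (little-endian) → word 0x3586
flags [0+:3] = (word>>0) & 0x7 = 6  ←
kind [3+:13] = (word>>3) & 0x1fff = 1712
flags signed 3b, MSB=1: 6 - 8 = -2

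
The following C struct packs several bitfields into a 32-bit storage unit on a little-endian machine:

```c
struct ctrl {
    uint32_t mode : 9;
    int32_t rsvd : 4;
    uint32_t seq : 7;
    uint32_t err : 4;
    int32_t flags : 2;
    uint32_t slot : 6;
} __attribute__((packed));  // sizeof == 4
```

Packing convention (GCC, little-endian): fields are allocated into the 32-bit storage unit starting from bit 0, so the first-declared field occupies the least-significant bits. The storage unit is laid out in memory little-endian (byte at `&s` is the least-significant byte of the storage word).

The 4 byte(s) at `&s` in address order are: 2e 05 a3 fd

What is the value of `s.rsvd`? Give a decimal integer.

2

[0]=0x2e [1]=0x05 [2]=0xa3 [3]=0xfd (little-endian) → word 0xfda3052e
mode [0+:9] = (word>>0) & 0x1ff = 302
rsvd [9+:4] = (word>>9) & 0xf = 2  ←
seq [13+:7] = (word>>13) & 0x7f = 24
err [20+:4] = (word>>20) & 0xf = 10
flags [24+:2] = (word>>24) & 0x3 = 1
slot [26+:6] = (word>>26) & 0x3f = 63
rsvd signed 4b, MSB=0: value = 2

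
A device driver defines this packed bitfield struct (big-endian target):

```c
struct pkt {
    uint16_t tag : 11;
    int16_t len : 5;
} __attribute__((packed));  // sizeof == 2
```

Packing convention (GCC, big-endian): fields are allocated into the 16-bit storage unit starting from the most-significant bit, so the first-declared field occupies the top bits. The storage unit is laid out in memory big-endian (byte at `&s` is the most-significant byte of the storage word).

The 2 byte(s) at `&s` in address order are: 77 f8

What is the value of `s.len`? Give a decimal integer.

-8

[0]=0x77 [1]=0xf8 (big-endian) → word 0x77f8
tag:11 @ bit 5 → (0x77f8>>5)&0x7ff = 0x3bf
len:5 @ bit 0 → (0x77f8>>0)&0x1f = 0x18  ←
len signed 5b, MSB=1: 24 - 32 = -8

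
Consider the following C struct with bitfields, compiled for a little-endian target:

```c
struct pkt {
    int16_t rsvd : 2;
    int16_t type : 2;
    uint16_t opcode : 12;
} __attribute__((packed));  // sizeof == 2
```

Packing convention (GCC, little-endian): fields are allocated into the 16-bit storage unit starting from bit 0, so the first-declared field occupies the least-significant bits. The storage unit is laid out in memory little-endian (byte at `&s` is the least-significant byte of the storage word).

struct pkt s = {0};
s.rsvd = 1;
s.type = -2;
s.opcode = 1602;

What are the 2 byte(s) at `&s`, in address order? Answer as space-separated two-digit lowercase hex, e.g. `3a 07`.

rsvd:2 = 1 → 0x1 << 0 → word 0x0001
type:2 = -2 → 0x2 << 2 → word 0x0009
opcode:12 = 1602 → 0x642 << 4 → word 0x6429
word = 0x6429 → little-endian bytes:
  [0]=0x29  [1]=0x64

29 64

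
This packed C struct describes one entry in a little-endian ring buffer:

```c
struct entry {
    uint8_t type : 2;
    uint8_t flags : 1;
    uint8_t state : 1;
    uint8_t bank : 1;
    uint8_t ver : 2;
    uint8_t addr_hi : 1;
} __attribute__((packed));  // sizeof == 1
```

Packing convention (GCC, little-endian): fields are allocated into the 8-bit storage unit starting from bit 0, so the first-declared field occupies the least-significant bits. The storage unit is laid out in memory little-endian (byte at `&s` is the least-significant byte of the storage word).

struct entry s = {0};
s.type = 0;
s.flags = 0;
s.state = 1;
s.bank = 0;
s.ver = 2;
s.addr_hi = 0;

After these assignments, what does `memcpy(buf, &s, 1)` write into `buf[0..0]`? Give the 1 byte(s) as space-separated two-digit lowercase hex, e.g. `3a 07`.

type:2 = 0 → 0x0 << 0 → word 0x00
flags:1 = 0 → 0x0 << 2 → word 0x00
state:1 = 1 → 0x1 << 3 → word 0x08
bank:1 = 0 → 0x0 << 4 → word 0x08
ver:2 = 2 → 0x2 << 5 → word 0x48
addr_hi:1 = 0 → 0x0 << 7 → word 0x48
word = 0x48 → little-endian bytes:
  [0]=0x48

48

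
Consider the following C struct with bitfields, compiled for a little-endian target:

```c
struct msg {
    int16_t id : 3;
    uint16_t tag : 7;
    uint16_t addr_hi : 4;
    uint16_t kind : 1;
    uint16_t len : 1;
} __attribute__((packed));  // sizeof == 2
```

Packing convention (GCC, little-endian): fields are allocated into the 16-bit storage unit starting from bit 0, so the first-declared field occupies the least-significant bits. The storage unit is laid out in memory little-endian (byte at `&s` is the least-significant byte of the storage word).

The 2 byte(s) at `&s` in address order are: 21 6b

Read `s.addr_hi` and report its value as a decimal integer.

10

[0]=0x21 [1]=0x6b (little-endian) → word 0x6b21
id:3 @ bit 0 → (0x6b21>>0)&0x7 = 0x1
tag:7 @ bit 3 → (0x6b21>>3)&0x7f = 0x64
addr_hi:4 @ bit 10 → (0x6b21>>10)&0xf = 0xa  ←
kind:1 @ bit 14 → (0x6b21>>14)&0x1 = 0x1
len:1 @ bit 15 → (0x6b21>>15)&0x1 = 0x0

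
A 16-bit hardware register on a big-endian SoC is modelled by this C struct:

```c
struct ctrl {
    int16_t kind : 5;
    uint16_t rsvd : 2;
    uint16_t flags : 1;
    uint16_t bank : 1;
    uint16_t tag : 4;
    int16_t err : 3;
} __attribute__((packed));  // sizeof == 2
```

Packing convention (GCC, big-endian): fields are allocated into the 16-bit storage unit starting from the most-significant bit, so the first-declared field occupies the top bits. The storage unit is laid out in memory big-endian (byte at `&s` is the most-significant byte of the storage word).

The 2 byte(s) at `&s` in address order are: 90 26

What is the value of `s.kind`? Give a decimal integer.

-14

[0]=0x90 [1]=0x26 (big-endian) → word 0x9026
kind:5 @ bit 11 → (0x9026>>11)&0x1f = 0x12  ←
rsvd:2 @ bit 9 → (0x9026>>9)&0x3 = 0x0
flags:1 @ bit 8 → (0x9026>>8)&0x1 = 0x0
bank:1 @ bit 7 → (0x9026>>7)&0x1 = 0x0
tag:4 @ bit 3 → (0x9026>>3)&0xf = 0x4
err:3 @ bit 0 → (0x9026>>0)&0x7 = 0x6
kind signed 5b, MSB=1: 18 - 32 = -14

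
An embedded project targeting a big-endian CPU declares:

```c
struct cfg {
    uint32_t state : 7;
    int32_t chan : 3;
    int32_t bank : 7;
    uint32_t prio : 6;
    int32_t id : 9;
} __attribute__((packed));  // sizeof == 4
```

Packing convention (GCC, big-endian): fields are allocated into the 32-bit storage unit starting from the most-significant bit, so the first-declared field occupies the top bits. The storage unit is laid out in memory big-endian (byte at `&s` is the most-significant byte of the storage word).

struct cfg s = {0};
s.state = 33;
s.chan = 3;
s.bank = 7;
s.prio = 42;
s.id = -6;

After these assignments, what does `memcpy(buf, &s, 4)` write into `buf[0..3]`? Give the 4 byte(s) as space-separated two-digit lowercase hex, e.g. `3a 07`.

[25+:7] state=33 & 0x7f = 0x21; word=0x42000000
[22+:3] chan=3 & 0x7 = 0x3; word=0x42c00000
[15+:7] bank=7 & 0x7f = 0x7; word=0x42c38000
[9+:6] prio=42 & 0x3f = 0x2a; word=0x42c3d400
[0+:9] id=-6 & 0x1ff = 0x1fa; word=0x42c3d5fa
word = 0x42c3d5fa → big-endian bytes:
  [0]=0x42  [1]=0xc3  [2]=0xd5  [3]=0xfa

42 c3 d5 fa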